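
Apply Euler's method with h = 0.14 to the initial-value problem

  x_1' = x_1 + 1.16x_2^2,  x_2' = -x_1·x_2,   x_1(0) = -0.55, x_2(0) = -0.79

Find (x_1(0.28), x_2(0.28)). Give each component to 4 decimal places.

-0.4817, -0.9134

Euler on (x_1,x_2): x_1_{n+1} = x_1_n + h·x_1', x_2_{n+1} = x_2_n + h·x_2'.
0.000000: (-0.550000, -0.790000); f=(0.173956, -0.434500) → (-0.525646, -0.850830)
0.140000: (-0.525646, -0.850830); f=(0.314091, -0.447236) → (-0.481673, -0.913443)
(x_1(0.28), x_2(0.28)) ≈ (-0.4817, -0.9134)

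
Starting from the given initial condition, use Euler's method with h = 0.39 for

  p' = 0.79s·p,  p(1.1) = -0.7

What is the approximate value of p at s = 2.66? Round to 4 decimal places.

-3.6700

Euler: p_{n+1} = p_n + h·f(s_n, p_n).
s=1.100000, p=-0.700000: f=-0.608300 → p ← -0.700000 + 0.39·(-0.608300) = -0.937237
s=1.490000, p=-0.937237: f=-1.103222 → p ← -0.937237 + 0.39·(-1.103222) = -1.367493
s=1.880000, p=-1.367493: f=-2.031001 → p ← -1.367493 + 0.39·(-2.031001) = -2.159584
s=2.270000, p=-2.159584: f=-3.872782 → p ← -2.159584 + 0.39·(-3.872782) = -3.669969
p(2.66) ≈ -3.6700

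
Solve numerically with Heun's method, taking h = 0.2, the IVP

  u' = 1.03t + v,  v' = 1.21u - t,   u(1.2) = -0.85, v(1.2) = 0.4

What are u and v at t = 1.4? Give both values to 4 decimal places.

Heun on (u,v): k1 = f(t_n, state_n); k2 = f(t_n + h, state_n + h·k1); state_{n+1} = state_n + (h/2)·(k1 + k2).
1.200000: (-0.850000, 0.400000)
  k1 = (1.636000, -2.228500)
  predictor → (-0.522800, -0.045700)
  k2 = (1.396300, -2.032588)
  → (-0.546770, -0.026109)
(u(1.4), v(1.4)) ≈ (-0.5468, -0.0261)

-0.5468, -0.0261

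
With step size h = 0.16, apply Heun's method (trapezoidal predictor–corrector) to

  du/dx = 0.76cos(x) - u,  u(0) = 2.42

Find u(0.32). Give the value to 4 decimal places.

1.9629

Heun: k1 = f(x_n, u_n); k2 = f(x_n + h, u_n + h·k1); u_{n+1} = u_n + (h/2)·(k1 + k2).
x=0.000000, u=2.420000:
  k1 = f(0.000000, 2.420000) = -1.660000
  k2 = f(0.160000, 2.154400) = -1.404107
  u ← 2.420000 + (0.16/2)·(-1.660000 + (-1.404107)) = 2.174871
x=0.160000, u=2.174871:
  k1 = f(0.160000, 2.174871) = -1.424579
  k2 = f(0.320000, 1.946939) = -1.225520
  u ← 2.174871 + (0.16/2)·(-1.424579 + (-1.225520)) = 1.962864
u(0.32) ≈ 1.9629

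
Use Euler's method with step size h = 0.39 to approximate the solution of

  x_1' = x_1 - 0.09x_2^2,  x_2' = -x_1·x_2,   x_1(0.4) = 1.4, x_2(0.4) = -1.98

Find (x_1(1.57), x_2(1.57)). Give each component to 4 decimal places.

3.4521, -0.0081

Euler on (x_1,x_2): x_1_{n+1} = x_1_n + h·x_1', x_2_{n+1} = x_2_n + h·x_2'.
0.400000: (1.400000, -1.980000); f=(1.047164, 2.772000) → (1.808394, -0.898920)
0.790000: (1.808394, -0.898920); f=(1.735669, 1.625601) → (2.485305, -0.264935)
1.180000: (2.485305, -0.264935); f=(2.478988, 0.658445) → (3.452110, -0.008142)
(x_1(1.57), x_2(1.57)) ≈ (3.4521, -0.0081)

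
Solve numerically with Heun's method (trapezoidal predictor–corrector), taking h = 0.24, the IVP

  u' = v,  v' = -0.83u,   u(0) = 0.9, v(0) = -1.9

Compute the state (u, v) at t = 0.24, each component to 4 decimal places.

0.4225, -2.0339

Heun on (u,v): k1 = f(t_n, state_n); k2 = f(t_n + h, state_n + h·k1); state_{n+1} = state_n + (h/2)·(k1 + k2).
0.000000: (0.900000, -1.900000)
  k1 = (-1.900000, -0.747000)
  predictor → (0.444000, -2.079280)
  k2 = (-2.079280, -0.368520)
  → (0.422486, -2.033862)
(u(0.24), v(0.24)) ≈ (0.4225, -2.0339)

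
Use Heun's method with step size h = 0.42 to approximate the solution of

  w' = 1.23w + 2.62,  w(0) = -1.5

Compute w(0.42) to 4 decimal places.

-1.0904

Heun: k1 = f(x_n, w_n); k2 = f(x_n + h, w_n + h·k1); w_{n+1} = w_n + (h/2)·(k1 + k2).
x=0.000000, w=-1.500000:
  k1 = f(0.000000, -1.500000) = 0.775000
  k2 = f(0.420000, -1.174500) = 1.175365
  w ← -1.500000 + (0.42/2)·(0.775000 + 1.175365) = -1.090423
w(0.42) ≈ -1.0904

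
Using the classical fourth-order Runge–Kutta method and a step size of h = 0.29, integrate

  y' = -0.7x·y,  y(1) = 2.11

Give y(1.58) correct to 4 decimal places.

1.2498

RK4: k1 = f(x_n, y_n); k2 = f(x_n + h/2, y_n + (h/2)·k1); k3 = f(x_n + h/2, y_n + (h/2)·k2); k4 = f(x_n + h, y_n + h·k3); y_{n+1} = y_n + (h/6)·(k1 + 2k2 + 2k3 + k4).
x=1.000000, y=2.110000:
  k1 = f(1.000000, 2.110000) = -1.477000
  k2 = f(1.145000, 1.895835) = -1.519512
  k3 = f(1.145000, 1.889671) = -1.514571
  k4 = f(1.290000, 1.670774) = -1.508709
  y ← 2.110000 + (0.29/6)·(k1 + 2k2 + 2k3 + k4) = 1.672396
x=1.290000, y=1.672396:
  k1 = f(1.290000, 1.672396) = -1.510174
  k2 = f(1.435000, 1.453421) = -1.459961
  k3 = f(1.435000, 1.460702) = -1.467275
  k4 = f(1.580000, 1.246886) = -1.379056
  y ← 1.672396 + (0.29/6)·(k1 + 2k2 + 2k3 + k4) = 1.249784
y(1.58) ≈ 1.2498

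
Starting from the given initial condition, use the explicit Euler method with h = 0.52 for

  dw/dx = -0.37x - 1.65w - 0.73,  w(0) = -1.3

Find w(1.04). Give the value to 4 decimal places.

-0.5598

Euler: w_{n+1} = w_n + h·f(x_n, w_n).
x=0.000000, w=-1.300000: f=1.415000 → w ← -1.300000 + 0.52·1.415000 = -0.564200
x=0.520000, w=-0.564200: f=0.008530 → w ← -0.564200 + 0.52·0.008530 = -0.559764
w(1.04) ≈ -0.5598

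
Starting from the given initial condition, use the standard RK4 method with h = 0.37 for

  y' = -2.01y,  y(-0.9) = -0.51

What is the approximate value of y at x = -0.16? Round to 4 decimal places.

RK4: k1 = f(x_n, y_n); k2 = f(x_n + h/2, y_n + (h/2)·k1); k3 = f(x_n + h/2, y_n + (h/2)·k2); k4 = f(x_n + h, y_n + h·k3); y_{n+1} = y_n + (h/6)·(k1 + 2k2 + 2k3 + k4).
x=-0.900000, y=-0.510000:
  k1 = f(-0.900000, -0.510000) = 1.025100
  k2 = f(-0.715000, -0.320357) = 0.643917
  k3 = f(-0.715000, -0.390875) = 0.785660
  k4 = f(-0.530000, -0.219306) = 0.440805
  y ← -0.510000 + (0.37/6)·(k1 + 2k2 + 2k3 + k4) = -0.243288
x=-0.530000, y=-0.243288:
  k1 = f(-0.530000, -0.243288) = 0.489009
  k2 = f(-0.345000, -0.152821) = 0.307171
  k3 = f(-0.345000, -0.186461) = 0.374788
  k4 = f(-0.160000, -0.104617) = 0.210280
  y ← -0.243288 + (0.37/6)·(k1 + 2k2 + 2k3 + k4) = -0.116057
y(-0.16) ≈ -0.1161

-0.1161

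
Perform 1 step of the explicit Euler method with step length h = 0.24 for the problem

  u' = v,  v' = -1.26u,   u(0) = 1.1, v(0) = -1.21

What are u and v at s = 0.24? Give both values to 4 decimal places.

0.8096, -1.5426

Euler on (u,v): u_{n+1} = u_n + h·u', v_{n+1} = v_n + h·v'.
0.000000: (1.100000, -1.210000); f=(-1.210000, -1.386000) → (0.809600, -1.542640)
(u(0.24), v(0.24)) ≈ (0.8096, -1.5426)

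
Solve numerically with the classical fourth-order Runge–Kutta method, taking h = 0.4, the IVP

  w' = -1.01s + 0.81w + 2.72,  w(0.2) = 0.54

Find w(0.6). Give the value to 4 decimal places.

RK4: k1 = f(s_n, w_n); k2 = f(s_n + h/2, w_n + (h/2)·k1); k3 = f(s_n + h/2, w_n + (h/2)·k2); k4 = f(s_n + h, w_n + h·k3); w_{n+1} = w_n + (h/6)·(k1 + 2k2 + 2k3 + k4).
s=0.200000, w=0.540000:
  k1 = f(0.200000, 0.540000) = 2.955400
  k2 = f(0.400000, 1.131080) = 3.232175
  k3 = f(0.400000, 1.186435) = 3.277012
  k4 = f(0.600000, 1.850805) = 3.613152
  w ← 0.540000 + (0.4/6)·(k1 + 2k2 + 2k3 + k4) = 1.845795
w(0.6) ≈ 1.8458

1.8458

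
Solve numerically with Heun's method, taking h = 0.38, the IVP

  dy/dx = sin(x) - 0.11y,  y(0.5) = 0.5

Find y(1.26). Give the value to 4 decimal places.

1.0053

Heun: k1 = f(x_n, y_n); k2 = f(x_n + h, y_n + h·k1); y_{n+1} = y_n + (h/2)·(k1 + k2).
x=0.500000, y=0.500000:
  k1 = f(0.500000, 0.500000) = 0.424426
  k2 = f(0.880000, 0.661282) = 0.697998
  y ← 0.500000 + (0.38/2)·(0.424426 + 0.697998) = 0.713260
x=0.880000, y=0.713260:
  k1 = f(0.880000, 0.713260) = 0.692280
  k2 = f(1.260000, 0.976327) = 0.844694
  y ← 0.713260 + (0.38/2)·(0.692280 + 0.844694) = 1.005286
y(1.26) ≈ 1.0053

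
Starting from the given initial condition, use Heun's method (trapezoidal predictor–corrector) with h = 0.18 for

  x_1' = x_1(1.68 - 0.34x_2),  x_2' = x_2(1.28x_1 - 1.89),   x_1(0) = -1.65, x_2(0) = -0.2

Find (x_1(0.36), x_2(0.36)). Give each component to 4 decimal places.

-3.0322, -0.0521

Heun on (x_1,x_2): k1 = f(s_n, state_n); k2 = f(s_n + h, state_n + h·k1); state_{n+1} = state_n + (h/2)·(k1 + k2).
0.000000: (-1.650000, -0.200000)
  k1 = (-2.884200, 0.800400)
  predictor → (-2.169156, -0.055928)
  k2 = (-3.685430, 0.260989)
  → (-2.241267, -0.104475)
0.180000: (-2.241267, -0.104475)
  k1 = (-3.844941, 0.497178)
  predictor → (-2.933356, -0.014983)
  k2 = (-4.942981, 0.084574)
  → (-3.032180, -0.052117)
(x_1(0.36), x_2(0.36)) ≈ (-3.0322, -0.0521)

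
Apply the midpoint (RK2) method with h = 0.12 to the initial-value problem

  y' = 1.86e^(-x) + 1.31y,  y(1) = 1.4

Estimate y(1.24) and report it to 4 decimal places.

Midpoint: k1 = f(x_n, y_n); k2 = f(x_n + h/2, y_n + (h/2)·k1); y_{n+1} = y_n + h·k2.
x=1.000000, y=1.400000:
  k1 = f(1.000000, 1.400000) = 2.518256
  k2 = f(1.060000, 1.551095) = 2.676343
  y ← 1.400000 + 0.12·2.676343 = 1.721161
x=1.120000, y=1.721161:
  k1 = f(1.120000, 1.721161) = 2.861601
  k2 = f(1.180000, 1.892857) = 3.051181
  y ← 1.721161 + 0.12·3.051181 = 2.087303
y(1.24) ≈ 2.0873

2.0873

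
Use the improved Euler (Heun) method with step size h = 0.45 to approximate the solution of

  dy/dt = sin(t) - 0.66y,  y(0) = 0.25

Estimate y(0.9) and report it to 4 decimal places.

Heun: k1 = f(t_n, y_n); k2 = f(t_n + h, y_n + h·k1); y_{n+1} = y_n + (h/2)·(k1 + k2).
t=0.000000, y=0.250000:
  k1 = f(0.000000, 0.250000) = -0.165000
  k2 = f(0.450000, 0.175750) = 0.318971
  y ← 0.250000 + (0.45/2)·(-0.165000 + 0.318971) = 0.284643
t=0.450000, y=0.284643:
  k1 = f(0.450000, 0.284643) = 0.247101
  k2 = f(0.900000, 0.395839) = 0.522073
  y ← 0.284643 + (0.45/2)·(0.247101 + 0.522073) = 0.457708
y(0.9) ≈ 0.4577

0.4577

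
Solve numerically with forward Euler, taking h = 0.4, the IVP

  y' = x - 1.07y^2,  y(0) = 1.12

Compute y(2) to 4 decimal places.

1.2112

Euler: y_{n+1} = y_n + h·f(x_n, y_n).
x=0.000000, y=1.120000: f=-1.342208 → y ← 1.120000 + 0.4·(-1.342208) = 0.583117
x=0.400000, y=0.583117: f=0.036173 → y ← 0.583117 + 0.4·0.036173 = 0.597586
x=0.800000, y=0.597586: f=0.417893 → y ← 0.597586 + 0.4·0.417893 = 0.764743
x=1.200000, y=0.764743: f=0.574229 → y ← 0.764743 + 0.4·0.574229 = 0.994435
x=1.600000, y=0.994435: f=0.541876 → y ← 0.994435 + 0.4·0.541876 = 1.211185
y(2) ≈ 1.2112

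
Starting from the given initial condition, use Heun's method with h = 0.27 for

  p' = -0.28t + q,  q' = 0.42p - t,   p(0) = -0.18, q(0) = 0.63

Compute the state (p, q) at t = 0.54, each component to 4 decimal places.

Heun on (p,q): k1 = f(t_n, state_n); k2 = f(t_n + h, state_n + h·k1); state_{n+1} = state_n + (h/2)·(k1 + k2).
0.000000: (-0.180000, 0.630000)
  k1 = (0.630000, -0.075600)
  predictor → (-0.009900, 0.609588)
  k2 = (0.533988, -0.274158)
  → (-0.022862, 0.582783)
0.270000: (-0.022862, 0.582783)
  k1 = (0.507183, -0.279602)
  predictor → (0.114078, 0.507290)
  k2 = (0.356090, -0.492087)
  → (0.093680, 0.478605)
(p(0.54), q(0.54)) ≈ (0.0937, 0.4786)

0.0937, 0.4786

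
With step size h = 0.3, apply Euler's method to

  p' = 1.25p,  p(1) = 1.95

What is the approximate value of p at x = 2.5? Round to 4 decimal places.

Euler: p_{n+1} = p_n + h·f(x_n, p_n).
x=1.000000, p=1.950000: f=2.437500 → p ← 1.950000 + 0.3·2.437500 = 2.681250
x=1.300000, p=2.681250: f=3.351562 → p ← 2.681250 + 0.3·3.351562 = 3.686719
x=1.600000, p=3.686719: f=4.608398 → p ← 3.686719 + 0.3·4.608398 = 5.069238
x=1.900000, p=5.069238: f=6.336548 → p ← 5.069238 + 0.3·6.336548 = 6.970203
x=2.200000, p=6.970203: f=8.712753 → p ← 6.970203 + 0.3·8.712753 = 9.584029
p(2.5) ≈ 9.5840

9.5840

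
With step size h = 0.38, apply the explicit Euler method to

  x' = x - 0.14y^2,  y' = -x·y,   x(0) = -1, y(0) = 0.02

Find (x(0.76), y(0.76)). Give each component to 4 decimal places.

-1.9045, 0.0421

Euler on (x,y): x_{n+1} = x_n + h·x', y_{n+1} = y_n + h·y'.
0.000000: (-1.000000, 0.020000); f=(-1.000056, 0.020000) → (-1.380021, 0.027600)
0.380000: (-1.380021, 0.027600); f=(-1.380128, 0.038089) → (-1.904470, 0.042074)
(x(0.76), y(0.76)) ≈ (-1.9045, 0.0421)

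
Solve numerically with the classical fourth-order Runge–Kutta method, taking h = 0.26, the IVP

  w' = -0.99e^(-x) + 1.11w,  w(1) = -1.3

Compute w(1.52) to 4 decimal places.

-2.5201

RK4: k1 = f(x_n, w_n); k2 = f(x_n + h/2, w_n + (h/2)·k1); k3 = f(x_n + h/2, w_n + (h/2)·k2); k4 = f(x_n + h, w_n + h·k3); w_{n+1} = w_n + (h/6)·(k1 + 2k2 + 2k3 + k4).
x=1.000000, w=-1.300000:
  k1 = f(1.000000, -1.300000) = -1.807201
  k2 = f(1.130000, -1.534936) = -2.023582
  k3 = f(1.130000, -1.563066) = -2.054806
  k4 = f(1.260000, -1.834250) = -2.316834
  w ← -1.300000 + (0.26/6)·(k1 + 2k2 + 2k3 + k4) = -1.832168
x=1.260000, w=-1.832168:
  k1 = f(1.260000, -1.832168) = -2.314524
  k2 = f(1.390000, -2.133057) = -2.614277
  k3 = f(1.390000, -2.172025) = -2.657532
  k4 = f(1.520000, -2.523127) = -3.017195
  w ← -1.832168 + (0.26/6)·(k1 + 2k2 + 2k3 + k4) = -2.520100
w(1.52) ≈ -2.5201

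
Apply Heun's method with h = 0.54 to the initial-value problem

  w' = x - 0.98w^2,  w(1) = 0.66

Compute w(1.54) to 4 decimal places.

0.9818

Heun: k1 = f(x_n, w_n); k2 = f(x_n + h, w_n + h·k1); w_{n+1} = w_n + (h/2)·(k1 + k2).
x=1.000000, w=0.660000:
  k1 = f(1.000000, 0.660000) = 0.573112
  k2 = f(1.540000, 0.969480) = 0.618905
  w ← 0.660000 + (0.54/2)·(0.573112 + 0.618905) = 0.981845
w(1.54) ≈ 0.9818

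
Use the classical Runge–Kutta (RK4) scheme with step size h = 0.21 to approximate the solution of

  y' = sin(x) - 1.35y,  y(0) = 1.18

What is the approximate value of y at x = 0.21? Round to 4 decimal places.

RK4: k1 = f(x_n, y_n); k2 = f(x_n + h/2, y_n + (h/2)·k1); k3 = f(x_n + h/2, y_n + (h/2)·k2); k4 = f(x_n + h, y_n + h·k3); y_{n+1} = y_n + (h/6)·(k1 + 2k2 + 2k3 + k4).
x=0.000000, y=1.180000:
  k1 = f(0.000000, 1.180000) = -1.593000
  k2 = f(0.105000, 1.012735) = -1.262385
  k3 = f(0.105000, 1.047450) = -1.309250
  k4 = f(0.210000, 0.905058) = -1.013368
  y ← 1.180000 + (0.21/6)·(k1 + 2k2 + 2k3 + k4) = 0.908763
y(0.21) ≈ 0.9088

0.9088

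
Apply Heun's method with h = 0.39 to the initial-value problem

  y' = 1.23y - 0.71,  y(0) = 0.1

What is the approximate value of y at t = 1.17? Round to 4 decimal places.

-1.3584

Heun: k1 = f(t_n, y_n); k2 = f(t_n + h, y_n + h·k1); y_{n+1} = y_n + (h/2)·(k1 + k2).
t=0.000000, y=0.100000:
  k1 = f(0.000000, 0.100000) = -0.587000
  k2 = f(0.390000, -0.128930) = -0.868584
  y ← 0.100000 + (0.39/2)·(-0.587000 + (-0.868584)) = -0.183839
t=0.390000, y=-0.183839:
  k1 = f(0.390000, -0.183839) = -0.936122
  k2 = f(0.780000, -0.548926) = -1.385179
  y ← -0.183839 + (0.39/2)·(-0.936122 + (-1.385179)) = -0.636493
t=0.780000, y=-0.636493:
  k1 = f(0.780000, -0.636493) = -1.492886
  k2 = f(1.170000, -1.218718) = -2.209023
  y ← -0.636493 + (0.39/2)·(-1.492886 + (-2.209023)) = -1.358365
y(1.17) ≈ -1.3584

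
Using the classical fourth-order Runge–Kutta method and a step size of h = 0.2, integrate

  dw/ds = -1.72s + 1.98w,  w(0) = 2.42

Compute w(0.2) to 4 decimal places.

RK4: k1 = f(s_n, w_n); k2 = f(s_n + h/2, w_n + (h/2)·k1); k3 = f(s_n + h/2, w_n + (h/2)·k2); k4 = f(s_n + h, w_n + h·k3); w_{n+1} = w_n + (h/6)·(k1 + 2k2 + 2k3 + k4).
s=0.000000, w=2.420000:
  k1 = f(0.000000, 2.420000) = 4.791600
  k2 = f(0.100000, 2.899160) = 5.568337
  k3 = f(0.100000, 2.976834) = 5.722131
  k4 = f(0.200000, 3.564426) = 6.713564
  w ← 2.420000 + (0.2/6)·(k1 + 2k2 + 2k3 + k4) = 3.556203
w(0.2) ≈ 3.5562

3.5562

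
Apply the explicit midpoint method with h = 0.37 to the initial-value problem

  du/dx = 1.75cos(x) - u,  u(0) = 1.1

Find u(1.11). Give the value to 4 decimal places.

Midpoint: k1 = f(x_n, u_n); k2 = f(x_n + h/2, u_n + (h/2)·k1); u_{n+1} = u_n + h·k2.
x=0.000000, u=1.100000:
  k1 = f(0.000000, 1.100000) = 0.650000
  k2 = f(0.185000, 1.220250) = 0.499888
  u ← 1.100000 + 0.37·0.499888 = 1.284959
x=0.370000, u=1.284959:
  k1 = f(0.370000, 1.284959) = 0.346614
  k2 = f(0.555000, 1.349082) = 0.138243
  u ← 1.284959 + 0.37·0.138243 = 1.336109
x=0.740000, u=1.336109:
  k1 = f(0.740000, 1.336109) = -0.043789
  k2 = f(0.925000, 1.328008) = -0.274797
  u ← 1.336109 + 0.37·(-0.274797) = 1.234434
u(1.11) ≈ 1.2344

1.2344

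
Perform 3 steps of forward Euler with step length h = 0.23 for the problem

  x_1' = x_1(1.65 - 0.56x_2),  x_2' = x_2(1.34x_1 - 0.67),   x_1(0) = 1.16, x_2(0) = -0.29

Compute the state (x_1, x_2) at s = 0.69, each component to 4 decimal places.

Euler on (x_1,x_2): x_1_{n+1} = x_1_n + h·x_1', x_2_{n+1} = x_2_n + h·x_2'.
0.000000: (1.160000, -0.290000); f=(2.102384, -0.256476) → (1.643548, -0.348989)
0.230000: (1.643548, -0.348989); f=(3.033060, -0.534776) → (2.341152, -0.471988)
0.460000: (2.341152, -0.471988); f=(4.481699, -1.164462) → (3.371943, -0.739814)
(x_1(0.69), x_2(0.69)) ≈ (3.3719, -0.7398)

3.3719, -0.7398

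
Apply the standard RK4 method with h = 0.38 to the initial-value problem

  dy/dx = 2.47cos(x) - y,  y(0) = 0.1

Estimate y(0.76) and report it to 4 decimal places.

RK4: k1 = f(x_n, y_n); k2 = f(x_n + h/2, y_n + (h/2)·k1); k3 = f(x_n + h/2, y_n + (h/2)·k2); k4 = f(x_n + h, y_n + h·k3); y_{n+1} = y_n + (h/6)·(k1 + 2k2 + 2k3 + k4).
x=0.000000, y=0.100000:
  k1 = f(0.000000, 0.100000) = 2.370000
  k2 = f(0.190000, 0.550300) = 1.875250
  k3 = f(0.190000, 0.456298) = 1.969253
  k4 = f(0.380000, 0.848316) = 1.445486
  y ← 0.100000 + (0.38/6)·(k1 + 2k2 + 2k3 + k4) = 0.828618
x=0.380000, y=0.828618:
  k1 = f(0.380000, 0.828618) = 1.465184
  k2 = f(0.570000, 1.107003) = 0.972493
  k3 = f(0.570000, 1.013391) = 1.066104
  k4 = f(0.760000, 1.233737) = 0.556608
  y ← 0.828618 + (0.38/6)·(k1 + 2k2 + 2k3 + k4) = 1.214887
y(0.76) ≈ 1.2149

1.2149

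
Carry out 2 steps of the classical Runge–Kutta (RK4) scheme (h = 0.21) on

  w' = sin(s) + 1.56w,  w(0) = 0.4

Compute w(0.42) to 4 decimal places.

RK4: k1 = f(s_n, w_n); k2 = f(s_n + h/2, w_n + (h/2)·k1); k3 = f(s_n + h/2, w_n + (h/2)·k2); k4 = f(s_n + h, w_n + h·k3); w_{n+1} = w_n + (h/6)·(k1 + 2k2 + 2k3 + k4).
s=0.000000, w=0.400000:
  k1 = f(0.000000, 0.400000) = 0.624000
  k2 = f(0.105000, 0.465520) = 0.831018
  k3 = f(0.105000, 0.487257) = 0.864928
  k4 = f(0.210000, 0.581635) = 1.115810
  w ← 0.400000 + (0.21/6)·(k1 + 2k2 + 2k3 + k4) = 0.579610
s=0.210000, w=0.579610:
  k1 = f(0.210000, 0.579610) = 1.112651
  k2 = f(0.315000, 0.696438) = 1.396260
  k3 = f(0.315000, 0.726217) = 1.442715
  k4 = f(0.420000, 0.882580) = 1.784585
  w ← 0.579610 + (0.21/6)·(k1 + 2k2 + 2k3 + k4) = 0.879741
w(0.42) ≈ 0.8797

0.8797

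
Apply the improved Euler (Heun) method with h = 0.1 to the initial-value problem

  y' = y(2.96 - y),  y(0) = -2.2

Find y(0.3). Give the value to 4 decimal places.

Heun: k1 = f(x_n, y_n); k2 = f(x_n + h, y_n + h·k1); y_{n+1} = y_n + (h/2)·(k1 + k2).
x=0.000000, y=-2.200000:
  k1 = f(0.000000, -2.200000) = -11.352000
  k2 = f(0.100000, -3.335200) = -20.995751
  y ← -2.200000 + (0.1/2)·(-11.352000 + (-20.995751)) = -3.817388
x=0.100000, y=-3.817388:
  k1 = f(0.100000, -3.817388) = -25.871915
  k2 = f(0.200000, -6.404579) = -59.976187
  y ← -3.817388 + (0.1/2)·(-25.871915 + (-59.976187)) = -8.109793
x=0.200000, y=-8.109793:
  k1 = f(0.200000, -8.109793) = -89.773723
  k2 = f(0.300000, -17.087165) = -342.549212
  y ← -8.109793 + (0.1/2)·(-89.773723 + (-342.549212)) = -29.725939
y(0.3) ≈ -29.7259

-29.7259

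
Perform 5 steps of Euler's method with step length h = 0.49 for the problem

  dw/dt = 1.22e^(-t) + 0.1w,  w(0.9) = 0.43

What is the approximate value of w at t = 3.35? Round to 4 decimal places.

Euler: w_{n+1} = w_n + h·f(t_n, w_n).
t=0.900000, w=0.430000: f=0.539015 → w ← 0.430000 + 0.49·0.539015 = 0.694117
t=1.390000, w=0.694117: f=0.373284 → w ← 0.694117 + 0.49·0.373284 = 0.877026
t=1.880000, w=0.877026: f=0.273863 → w ← 0.877026 + 0.49·0.273863 = 1.011219
t=2.370000, w=1.011219: f=0.215168 → w ← 1.011219 + 0.49·0.215168 = 1.116651
t=2.860000, w=1.116651: f=0.181533 → w ← 1.116651 + 0.49·0.181533 = 1.205603
w(3.35) ≈ 1.2056

1.2056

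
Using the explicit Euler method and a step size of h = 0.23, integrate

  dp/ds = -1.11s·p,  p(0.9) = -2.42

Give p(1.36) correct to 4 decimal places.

Euler: p_{n+1} = p_n + h·f(s_n, p_n).
s=0.900000, p=-2.420000: f=2.417580 → p ← -2.420000 + 0.23·2.417580 = -1.863957
s=1.130000, p=-1.863957: f=2.337961 → p ← -1.863957 + 0.23·2.337961 = -1.326226
p(1.36) ≈ -1.3262

-1.3262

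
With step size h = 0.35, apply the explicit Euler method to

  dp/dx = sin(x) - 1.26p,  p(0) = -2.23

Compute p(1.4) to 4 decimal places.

Euler: p_{n+1} = p_n + h·f(x_n, p_n).
x=0.000000, p=-2.230000: f=2.809800 → p ← -2.230000 + 0.35·2.809800 = -1.246570
x=0.350000, p=-1.246570: f=1.913576 → p ← -1.246570 + 0.35·1.913576 = -0.576818
x=0.700000, p=-0.576818: f=1.371009 → p ← -0.576818 + 0.35·1.371009 = -0.096965
x=1.050000, p=-0.096965: f=0.989599 → p ← -0.096965 + 0.35·0.989599 = 0.249395
p(1.4) ≈ 0.2494

0.2494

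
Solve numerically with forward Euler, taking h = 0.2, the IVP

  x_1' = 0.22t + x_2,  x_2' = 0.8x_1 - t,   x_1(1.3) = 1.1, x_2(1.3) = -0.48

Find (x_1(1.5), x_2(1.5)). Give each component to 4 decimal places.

1.0612, -0.5640

Euler on (x_1,x_2): x_1_{n+1} = x_1_n + h·x_1', x_2_{n+1} = x_2_n + h·x_2'.
1.300000: (1.100000, -0.480000); f=(-0.194000, -0.420000) → (1.061200, -0.564000)
(x_1(1.5), x_2(1.5)) ≈ (1.0612, -0.5640)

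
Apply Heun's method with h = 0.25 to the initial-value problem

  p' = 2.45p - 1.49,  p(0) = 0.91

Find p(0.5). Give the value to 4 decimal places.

1.5862

Heun: k1 = f(t_n, p_n); k2 = f(t_n + h, p_n + h·k1); p_{n+1} = p_n + (h/2)·(k1 + k2).
t=0.000000, p=0.910000:
  k1 = f(0.000000, 0.910000) = 0.739500
  k2 = f(0.250000, 1.094875) = 1.192444
  p ← 0.910000 + (0.25/2)·(0.739500 + 1.192444) = 1.151493
t=0.250000, p=1.151493:
  k1 = f(0.250000, 1.151493) = 1.331158
  k2 = f(0.500000, 1.484282) = 2.146492
  p ← 1.151493 + (0.25/2)·(1.331158 + 2.146492) = 1.586199
p(0.5) ≈ 1.5862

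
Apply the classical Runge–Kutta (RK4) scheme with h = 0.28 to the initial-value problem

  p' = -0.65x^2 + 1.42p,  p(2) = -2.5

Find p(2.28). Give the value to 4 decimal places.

-4.7363

RK4: k1 = f(x_n, p_n); k2 = f(x_n + h/2, p_n + (h/2)·k1); k3 = f(x_n + h/2, p_n + (h/2)·k2); k4 = f(x_n + h, p_n + h·k3); p_{n+1} = p_n + (h/6)·(k1 + 2k2 + 2k3 + k4).
x=2.000000, p=-2.500000:
  k1 = f(2.000000, -2.500000) = -6.150000
  k2 = f(2.140000, -3.361000) = -7.749360
  k3 = f(2.140000, -3.584910) = -8.067313
  k4 = f(2.280000, -4.758848) = -10.136524
  p ← -2.500000 + (0.28/6)·(k1 + 2k2 + 2k3 + k4) = -4.736261
p(2.28) ≈ -4.7363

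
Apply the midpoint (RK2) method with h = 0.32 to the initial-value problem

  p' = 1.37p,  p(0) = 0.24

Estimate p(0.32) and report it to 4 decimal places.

0.3683

Midpoint: k1 = f(x_n, p_n); k2 = f(x_n + h/2, p_n + (h/2)·k1); p_{n+1} = p_n + h·k2.
x=0.000000, p=0.240000:
  k1 = f(0.000000, 0.240000) = 0.328800
  k2 = f(0.160000, 0.292608) = 0.400873
  p ← 0.240000 + 0.32·0.400873 = 0.368279
p(0.32) ≈ 0.3683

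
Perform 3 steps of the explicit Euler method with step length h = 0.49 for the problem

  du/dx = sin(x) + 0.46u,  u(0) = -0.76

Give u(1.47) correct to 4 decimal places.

-0.7089

Euler: u_{n+1} = u_n + h·f(x_n, u_n).
x=0.000000, u=-0.760000: f=-0.349600 → u ← -0.760000 + 0.49·(-0.349600) = -0.931304
x=0.490000, u=-0.931304: f=0.042226 → u ← -0.931304 + 0.49·0.042226 = -0.910613
x=0.980000, u=-0.910613: f=0.411615 → u ← -0.910613 + 0.49·0.411615 = -0.708922
u(1.47) ≈ -0.7089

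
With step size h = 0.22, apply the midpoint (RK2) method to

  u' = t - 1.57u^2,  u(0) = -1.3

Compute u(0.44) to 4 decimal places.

Midpoint: k1 = f(t_n, u_n); k2 = f(t_n + h/2, u_n + (h/2)·k1); u_{n+1} = u_n + h·k2.
t=0.000000, u=-1.300000:
  k1 = f(0.000000, -1.300000) = -2.653300
  k2 = f(0.110000, -1.591863) = -3.868424
  u ← -1.300000 + 0.22·(-3.868424) = -2.151053
t=0.220000, u=-2.151053:
  k1 = f(0.220000, -2.151053) = -7.044437
  k2 = f(0.330000, -2.925941) = -13.110978
  u ← -2.151053 + 0.22·(-13.110978) = -5.035468
u(0.44) ≈ -5.0355

-5.0355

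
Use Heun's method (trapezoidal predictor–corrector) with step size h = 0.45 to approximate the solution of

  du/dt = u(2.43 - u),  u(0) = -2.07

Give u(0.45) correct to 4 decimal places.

-16.4116

Heun: k1 = f(t_n, u_n); k2 = f(t_n + h, u_n + h·k1); u_{n+1} = u_n + (h/2)·(k1 + k2).
t=0.000000, u=-2.070000:
  k1 = f(0.000000, -2.070000) = -9.315000
  k2 = f(0.450000, -6.261750) = -54.425566
  u ← -2.070000 + (0.45/2)·(-9.315000 + (-54.425566)) = -16.411627
u(0.45) ≈ -16.4116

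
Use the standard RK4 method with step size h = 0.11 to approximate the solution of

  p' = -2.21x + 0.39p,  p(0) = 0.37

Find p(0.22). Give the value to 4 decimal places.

0.3481

RK4: k1 = f(x_n, p_n); k2 = f(x_n + h/2, p_n + (h/2)·k1); k3 = f(x_n + h/2, p_n + (h/2)·k2); k4 = f(x_n + h, p_n + h·k3); p_{n+1} = p_n + (h/6)·(k1 + 2k2 + 2k3 + k4).
x=0.000000, p=0.370000:
  k1 = f(0.000000, 0.370000) = 0.144300
  k2 = f(0.055000, 0.377937) = 0.025845
  k3 = f(0.055000, 0.371421) = 0.023304
  k4 = f(0.110000, 0.372563) = -0.097800
  p ← 0.370000 + (0.11/6)·(k1 + 2k2 + 2k3 + k4) = 0.372655
x=0.110000, p=0.372655:
  k1 = f(0.110000, 0.372655) = -0.097765
  k2 = f(0.165000, 0.367278) = -0.221412
  k3 = f(0.165000, 0.360477) = -0.224064
  k4 = f(0.220000, 0.348008) = -0.350477
  p ← 0.372655 + (0.11/6)·(k1 + 2k2 + 2k3 + k4) = 0.348103
p(0.22) ≈ 0.3481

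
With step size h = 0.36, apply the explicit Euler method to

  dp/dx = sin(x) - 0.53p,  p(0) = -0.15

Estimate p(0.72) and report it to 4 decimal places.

Euler: p_{n+1} = p_n + h·f(x_n, p_n).
x=0.000000, p=-0.150000: f=0.079500 → p ← -0.150000 + 0.36·0.079500 = -0.121380
x=0.360000, p=-0.121380: f=0.416606 → p ← -0.121380 + 0.36·0.416606 = 0.028598
p(0.72) ≈ 0.0286

0.0286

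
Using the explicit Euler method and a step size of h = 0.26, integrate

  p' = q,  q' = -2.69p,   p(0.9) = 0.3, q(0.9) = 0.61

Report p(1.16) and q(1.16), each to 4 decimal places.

Euler on (p,q): p_{n+1} = p_n + h·p', q_{n+1} = q_n + h·q'.
0.900000: (0.300000, 0.610000); f=(0.610000, -0.807000) → (0.458600, 0.400180)
(p(1.16), q(1.16)) ≈ (0.4586, 0.4002)

0.4586, 0.4002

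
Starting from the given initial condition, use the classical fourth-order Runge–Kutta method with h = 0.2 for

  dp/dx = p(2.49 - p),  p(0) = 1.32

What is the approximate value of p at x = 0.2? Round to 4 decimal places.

1.6183

RK4: k1 = f(x_n, p_n); k2 = f(x_n + h/2, p_n + (h/2)·k1); k3 = f(x_n + h/2, p_n + (h/2)·k2); k4 = f(x_n + h, p_n + h·k3); p_{n+1} = p_n + (h/6)·(k1 + 2k2 + 2k3 + k4).
x=0.000000, p=1.320000:
  k1 = f(0.000000, 1.320000) = 1.544400
  k2 = f(0.100000, 1.474440) = 1.497382
  k3 = f(0.100000, 1.469738) = 1.499518
  k4 = f(0.200000, 1.619904) = 1.409472
  p ← 1.320000 + (0.2/6)·(k1 + 2k2 + 2k3 + k4) = 1.618256
p(0.2) ≈ 1.6183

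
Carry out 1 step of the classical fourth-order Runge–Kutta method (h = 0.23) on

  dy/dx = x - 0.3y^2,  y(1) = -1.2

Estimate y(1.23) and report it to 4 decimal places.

RK4: k1 = f(x_n, y_n); k2 = f(x_n + h/2, y_n + (h/2)·k1); k3 = f(x_n + h/2, y_n + (h/2)·k2); k4 = f(x_n + h, y_n + h·k3); y_{n+1} = y_n + (h/6)·(k1 + 2k2 + 2k3 + k4).
x=1.000000, y=-1.200000:
  k1 = f(1.000000, -1.200000) = 0.568000
  k2 = f(1.115000, -1.134680) = 0.728750
  k3 = f(1.115000, -1.116194) = 0.741233
  k4 = f(1.230000, -1.029516) = 0.912029
  y ← -1.200000 + (0.23/6)·(k1 + 2k2 + 2k3 + k4) = -1.030567
y(1.23) ≈ -1.0306

-1.0306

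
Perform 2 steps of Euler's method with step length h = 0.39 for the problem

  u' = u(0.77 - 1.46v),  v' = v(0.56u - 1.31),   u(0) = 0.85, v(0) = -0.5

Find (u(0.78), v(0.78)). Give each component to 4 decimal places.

2.0106, -0.2643

Euler on (u,v): u_{n+1} = u_n + h·u', v_{n+1} = v_n + h·v'.
0.000000: (0.850000, -0.500000); f=(1.275000, 0.417000) → (1.347250, -0.337370)
0.390000: (1.347250, -0.337370); f=(1.700984, 0.187423) → (2.010634, -0.264275)
(u(0.78), v(0.78)) ≈ (2.0106, -0.2643)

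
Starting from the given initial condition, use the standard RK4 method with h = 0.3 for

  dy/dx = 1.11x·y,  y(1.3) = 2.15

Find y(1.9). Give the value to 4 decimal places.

RK4: k1 = f(x_n, y_n); k2 = f(x_n + h/2, y_n + (h/2)·k1); k3 = f(x_n + h/2, y_n + (h/2)·k2); k4 = f(x_n + h, y_n + h·k3); y_{n+1} = y_n + (h/6)·(k1 + 2k2 + 2k3 + k4).
x=1.300000, y=2.150000:
  k1 = f(1.300000, 2.150000) = 3.102450
  k2 = f(1.450000, 2.615368) = 4.209434
  k3 = f(1.450000, 2.781415) = 4.476688
  k4 = f(1.600000, 3.493006) = 6.203579
  y ← 2.150000 + (0.3/6)·(k1 + 2k2 + 2k3 + k4) = 3.483914
x=1.600000, y=3.483914:
  k1 = f(1.600000, 3.483914) = 6.187431
  k2 = f(1.750000, 4.412028) = 8.570365
  k3 = f(1.750000, 4.769468) = 9.264692
  k4 = f(1.900000, 6.263321) = 13.209345
  y ← 3.483914 + (0.3/6)·(k1 + 2k2 + 2k3 + k4) = 6.237258
y(1.9) ≈ 6.2373

6.2373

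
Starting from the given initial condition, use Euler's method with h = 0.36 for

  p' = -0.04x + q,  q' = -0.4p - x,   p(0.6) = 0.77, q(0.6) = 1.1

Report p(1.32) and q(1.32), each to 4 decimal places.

Euler on (p,q): p_{n+1} = p_n + h·p', q_{n+1} = q_n + h·q'.
0.600000: (0.770000, 1.100000); f=(1.076000, -0.908000) → (1.157360, 0.773120)
0.960000: (1.157360, 0.773120); f=(0.734720, -1.422944) → (1.421859, 0.260860)
(p(1.32), q(1.32)) ≈ (1.4219, 0.2609)

1.4219, 0.2609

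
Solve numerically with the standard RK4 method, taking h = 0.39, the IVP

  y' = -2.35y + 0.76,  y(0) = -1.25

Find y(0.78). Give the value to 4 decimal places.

0.0659

RK4: k1 = f(t_n, y_n); k2 = f(t_n + h/2, y_n + (h/2)·k1); k3 = f(t_n + h/2, y_n + (h/2)·k2); k4 = f(t_n + h, y_n + h·k3); y_{n+1} = y_n + (h/6)·(k1 + 2k2 + 2k3 + k4).
t=0.000000, y=-1.250000:
  k1 = f(0.000000, -1.250000) = 3.697500
  k2 = f(0.195000, -0.528988) = 2.003121
  k3 = f(0.195000, -0.859391) = 2.779570
  k4 = f(0.390000, -0.165968) = 1.150024
  y ← -1.250000 + (0.39/6)·(k1 + 2k2 + 2k3 + k4) = -0.313161
t=0.390000, y=-0.313161:
  k1 = f(0.390000, -0.313161) = 1.495929
  k2 = f(0.585000, -0.021455) = 0.810419
  k3 = f(0.585000, -0.155129) = 1.124554
  k4 = f(0.780000, 0.125415) = 0.465275
  y ← -0.313161 + (0.39/6)·(k1 + 2k2 + 2k3 + k4) = 0.065864
y(0.78) ≈ 0.0659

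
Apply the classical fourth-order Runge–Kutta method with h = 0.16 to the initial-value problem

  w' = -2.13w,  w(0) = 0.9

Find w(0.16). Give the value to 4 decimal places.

RK4: k1 = f(x_n, w_n); k2 = f(x_n + h/2, w_n + (h/2)·k1); k3 = f(x_n + h/2, w_n + (h/2)·k2); k4 = f(x_n + h, w_n + h·k3); w_{n+1} = w_n + (h/6)·(k1 + 2k2 + 2k3 + k4).
x=0.000000, w=0.900000:
  k1 = f(0.000000, 0.900000) = -1.917000
  k2 = f(0.080000, 0.746640) = -1.590343
  k3 = f(0.080000, 0.772773) = -1.646006
  k4 = f(0.160000, 0.636639) = -1.356041
  w ← 0.900000 + (0.16/6)·(k1 + 2k2 + 2k3 + k4) = 0.640114
w(0.16) ≈ 0.6401

0.6401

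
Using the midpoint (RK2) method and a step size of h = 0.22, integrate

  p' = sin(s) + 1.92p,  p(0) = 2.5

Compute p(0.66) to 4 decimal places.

8.9480

Midpoint: k1 = f(s_n, p_n); k2 = f(s_n + h/2, p_n + (h/2)·k1); p_{n+1} = p_n + h·k2.
s=0.000000, p=2.500000:
  k1 = f(0.000000, 2.500000) = 4.800000
  k2 = f(0.110000, 3.028000) = 5.923538
  p ← 2.500000 + 0.22·5.923538 = 3.803178
s=0.220000, p=3.803178:
  k1 = f(0.220000, 3.803178) = 7.520332
  k2 = f(0.330000, 4.630415) = 9.214440
  p ← 3.803178 + 0.22·9.214440 = 5.830355
s=0.440000, p=5.830355:
  k1 = f(0.440000, 5.830355) = 11.620221
  k2 = f(0.550000, 7.108580) = 14.171160
  p ← 5.830355 + 0.22·14.171160 = 8.948010
p(0.66) ≈ 8.9480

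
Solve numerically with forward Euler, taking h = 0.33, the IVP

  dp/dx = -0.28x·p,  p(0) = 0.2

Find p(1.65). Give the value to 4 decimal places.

0.1452

Euler: p_{n+1} = p_n + h·f(x_n, p_n).
x=0.000000, p=0.200000: f=0.000000 → p ← 0.200000 + 0.33·0.000000 = 0.200000
x=0.330000, p=0.200000: f=-0.018480 → p ← 0.200000 + 0.33·(-0.018480) = 0.193902
x=0.660000, p=0.193902: f=-0.035833 → p ← 0.193902 + 0.33·(-0.035833) = 0.182077
x=0.990000, p=0.182077: f=-0.050472 → p ← 0.182077 + 0.33·(-0.050472) = 0.165421
x=1.320000, p=0.165421: f=-0.061140 → p ← 0.165421 + 0.33·(-0.061140) = 0.145245
p(1.65) ≈ 0.1452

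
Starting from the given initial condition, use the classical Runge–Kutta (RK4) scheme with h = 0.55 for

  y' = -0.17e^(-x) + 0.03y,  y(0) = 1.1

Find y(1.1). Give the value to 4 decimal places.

1.0213

RK4: k1 = f(x_n, y_n); k2 = f(x_n + h/2, y_n + (h/2)·k1); k3 = f(x_n + h/2, y_n + (h/2)·k2); k4 = f(x_n + h, y_n + h·k3); y_{n+1} = y_n + (h/6)·(k1 + 2k2 + 2k3 + k4).
x=0.000000, y=1.100000:
  k1 = f(0.000000, 1.100000) = -0.137000
  k2 = f(0.275000, 1.062325) = -0.097258
  k3 = f(0.275000, 1.073254) = -0.096930
  k4 = f(0.550000, 1.046689) = -0.066681
  y ← 1.100000 + (0.55/6)·(k1 + 2k2 + 2k3 + k4) = 1.045728
x=0.550000, y=1.045728:
  k1 = f(0.550000, 1.045728) = -0.066710
  k2 = f(0.825000, 1.027383) = -0.043678
  k3 = f(0.825000, 1.033717) = -0.043488
  k4 = f(1.100000, 1.021810) = -0.025934
  y ← 1.045728 + (0.55/6)·(k1 + 2k2 + 2k3 + k4) = 1.021255
y(1.1) ≈ 1.0213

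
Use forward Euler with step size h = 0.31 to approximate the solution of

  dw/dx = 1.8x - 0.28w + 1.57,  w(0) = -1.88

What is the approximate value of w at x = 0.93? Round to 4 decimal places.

Euler: w_{n+1} = w_n + h·f(x_n, w_n).
x=0.000000, w=-1.880000: f=2.096400 → w ← -1.880000 + 0.31·2.096400 = -1.230116
x=0.310000, w=-1.230116: f=2.472432 → w ← -1.230116 + 0.31·2.472432 = -0.463662
x=0.620000, w=-0.463662: f=2.815825 → w ← -0.463662 + 0.31·2.815825 = 0.409244
w(0.93) ≈ 0.4092

0.4092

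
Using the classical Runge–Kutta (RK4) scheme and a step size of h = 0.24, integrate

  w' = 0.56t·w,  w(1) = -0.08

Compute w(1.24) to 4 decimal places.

RK4: k1 = f(t_n, w_n); k2 = f(t_n + h/2, w_n + (h/2)·k1); k3 = f(t_n + h/2, w_n + (h/2)·k2); k4 = f(t_n + h, w_n + h·k3); w_{n+1} = w_n + (h/6)·(k1 + 2k2 + 2k3 + k4).
t=1.000000, w=-0.080000:
  k1 = f(1.000000, -0.080000) = -0.044800
  k2 = f(1.120000, -0.085376) = -0.053548
  k3 = f(1.120000, -0.086426) = -0.054206
  k4 = f(1.240000, -0.093009) = -0.064586
  w ← -0.080000 + (0.24/6)·(k1 + 2k2 + 2k3 + k4) = -0.092996
w(1.24) ≈ -0.0930

-0.0930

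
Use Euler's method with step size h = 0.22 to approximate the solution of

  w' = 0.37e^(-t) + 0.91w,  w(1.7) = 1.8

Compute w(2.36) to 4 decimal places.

3.1573

Euler: w_{n+1} = w_n + h·f(t_n, w_n).
t=1.700000, w=1.800000: f=1.705593 → w ← 1.800000 + 0.22·1.705593 = 2.175230
t=1.920000, w=2.175230: f=2.033704 → w ← 2.175230 + 0.22·2.033704 = 2.622645
t=2.140000, w=2.622645: f=2.430140 → w ← 2.622645 + 0.22·2.430140 = 3.157276
w(2.36) ≈ 3.1573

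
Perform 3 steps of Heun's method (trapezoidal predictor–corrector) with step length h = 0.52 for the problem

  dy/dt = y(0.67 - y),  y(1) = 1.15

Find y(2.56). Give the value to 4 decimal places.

Heun: k1 = f(t_n, y_n); k2 = f(t_n + h, y_n + h·k1); y_{n+1} = y_n + (h/2)·(k1 + k2).
t=1.000000, y=1.150000:
  k1 = f(1.000000, 1.150000) = -0.552000
  k2 = f(1.520000, 0.862960) = -0.166517
  y ← 1.150000 + (0.52/2)·(-0.552000 + (-0.166517)) = 0.963186
t=1.520000, y=0.963186:
  k1 = f(1.520000, 0.963186) = -0.282392
  k2 = f(2.040000, 0.816342) = -0.119465
  y ← 0.963186 + (0.52/2)·(-0.282392 + (-0.119465)) = 0.858703
t=2.040000, y=0.858703:
  k1 = f(2.040000, 0.858703) = -0.162040
  k2 = f(2.560000, 0.774442) = -0.080884
  y ← 0.858703 + (0.52/2)·(-0.162040 + (-0.080884)) = 0.795543
y(2.56) ≈ 0.7955

0.7955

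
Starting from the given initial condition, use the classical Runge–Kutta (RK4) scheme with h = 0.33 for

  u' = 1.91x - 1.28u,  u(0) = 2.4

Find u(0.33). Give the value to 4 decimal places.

1.6643

RK4: k1 = f(x_n, u_n); k2 = f(x_n + h/2, u_n + (h/2)·k1); k3 = f(x_n + h/2, u_n + (h/2)·k2); k4 = f(x_n + h, u_n + h·k3); u_{n+1} = u_n + (h/6)·(k1 + 2k2 + 2k3 + k4).
x=0.000000, u=2.400000:
  k1 = f(0.000000, 2.400000) = -3.072000
  k2 = f(0.165000, 1.893120) = -2.108044
  k3 = f(0.165000, 2.052173) = -2.311631
  k4 = f(0.330000, 1.637162) = -1.465267
  u ← 2.400000 + (0.33/6)·(k1 + 2k2 + 2k3 + k4) = 1.664286
u(0.33) ≈ 1.6643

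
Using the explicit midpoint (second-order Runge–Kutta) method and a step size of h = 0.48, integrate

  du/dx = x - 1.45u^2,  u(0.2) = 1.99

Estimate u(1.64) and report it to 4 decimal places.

Midpoint: k1 = f(x_n, u_n); k2 = f(x_n + h/2, u_n + (h/2)·k1); u_{n+1} = u_n + h·k2.
x=0.200000, u=1.990000:
  k1 = f(0.200000, 1.990000) = -5.542145
  k2 = f(0.440000, 0.659885) = -0.191400
  u ← 1.990000 + 0.48·(-0.191400) = 1.898128
x=0.680000, u=1.898128:
  k1 = f(0.680000, 1.898128) = -4.544190
  k2 = f(0.920000, 0.807522) = -0.025534
  u ← 1.898128 + 0.48·(-0.025534) = 1.885872
x=1.160000, u=1.885872:
  k1 = f(1.160000, 1.885872) = -3.996942
  k2 = f(1.400000, 0.926606) = 0.155033
  u ← 1.885872 + 0.48·0.155033 = 1.960287
u(1.64) ≈ 1.9603

1.9603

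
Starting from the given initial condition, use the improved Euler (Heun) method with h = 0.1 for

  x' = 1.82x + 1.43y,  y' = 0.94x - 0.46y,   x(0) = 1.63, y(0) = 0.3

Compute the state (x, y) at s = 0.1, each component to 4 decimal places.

2.0104, 0.4522

Heun on (x,y): k1 = f(s_n, state_n); k2 = f(s_n + h, state_n + h·k1); state_{n+1} = state_n + (h/2)·(k1 + k2).
0.000000: (1.630000, 0.300000)
  k1 = (3.395600, 1.394200)
  predictor → (1.969560, 0.439420)
  k2 = (4.212970, 1.649253)
  → (2.010428, 0.452173)
(x(0.1), y(0.1)) ≈ (2.0104, 0.4522)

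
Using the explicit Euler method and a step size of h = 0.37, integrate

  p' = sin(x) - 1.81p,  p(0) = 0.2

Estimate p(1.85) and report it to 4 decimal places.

0.5108

Euler: p_{n+1} = p_n + h·f(x_n, p_n).
x=0.000000, p=0.200000: f=-0.362000 → p ← 0.200000 + 0.37·(-0.362000) = 0.066060
x=0.370000, p=0.066060: f=0.242047 → p ← 0.066060 + 0.37·0.242047 = 0.155617
x=0.740000, p=0.155617: f=0.392621 → p ← 0.155617 + 0.37·0.392621 = 0.300887
x=1.110000, p=0.300887: f=0.351093 → p ← 0.300887 + 0.37·0.351093 = 0.430791
x=1.480000, p=0.430791: f=0.216148 → p ← 0.430791 + 0.37·0.216148 = 0.510766
p(1.85) ≈ 0.5108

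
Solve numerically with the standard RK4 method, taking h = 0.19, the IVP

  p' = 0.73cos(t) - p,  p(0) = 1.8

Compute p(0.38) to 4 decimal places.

RK4: k1 = f(t_n, p_n); k2 = f(t_n + h/2, p_n + (h/2)·k1); k3 = f(t_n + h/2, p_n + (h/2)·k2); k4 = f(t_n + h, p_n + h·k3); p_{n+1} = p_n + (h/6)·(k1 + 2k2 + 2k3 + k4).
t=0.000000, p=1.800000:
  k1 = f(0.000000, 1.800000) = -1.070000
  k2 = f(0.095000, 1.698350) = -0.971642
  k3 = f(0.095000, 1.707694) = -0.980986
  k4 = f(0.190000, 1.613613) = -0.896750
  p ← 1.800000 + (0.19/6)·(k1 + 2k2 + 2k3 + k4) = 1.614053
t=0.190000, p=1.614053:
  k1 = f(0.190000, 1.614053) = -0.897190
  k2 = f(0.285000, 1.528820) = -0.828267
  k3 = f(0.285000, 1.535368) = -0.834815
  k4 = f(0.380000, 1.455438) = -0.777513
  p ← 1.614053 + (0.19/6)·(k1 + 2k2 + 2k3 + k4) = 1.455692
p(0.38) ≈ 1.4557

1.4557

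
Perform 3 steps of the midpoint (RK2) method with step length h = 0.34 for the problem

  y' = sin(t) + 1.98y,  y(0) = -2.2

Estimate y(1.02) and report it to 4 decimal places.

-14.1622

Midpoint: k1 = f(t_n, y_n); k2 = f(t_n + h/2, y_n + (h/2)·k1); y_{n+1} = y_n + h·k2.
t=0.000000, y=-2.200000:
  k1 = f(0.000000, -2.200000) = -4.356000
  k2 = f(0.170000, -2.940520) = -5.653047
  y ← -2.200000 + 0.34·(-5.653047) = -4.122036
t=0.340000, y=-4.122036:
  k1 = f(0.340000, -4.122036) = -7.828144
  k2 = f(0.510000, -5.452821) = -10.308408
  y ← -4.122036 + 0.34·(-10.308408) = -7.626895
t=0.680000, y=-7.626895:
  k1 = f(0.680000, -7.626895) = -14.472458
  k2 = f(0.850000, -10.087213) = -19.221400
  y ← -7.626895 + 0.34·(-19.221400) = -14.162171
y(1.02) ≈ -14.1622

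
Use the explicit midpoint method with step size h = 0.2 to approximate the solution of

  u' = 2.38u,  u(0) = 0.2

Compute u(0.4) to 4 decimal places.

Midpoint: k1 = f(t_n, u_n); k2 = f(t_n + h/2, u_n + (h/2)·k1); u_{n+1} = u_n + h·k2.
t=0.000000, u=0.200000:
  k1 = f(0.000000, 0.200000) = 0.476000
  k2 = f(0.100000, 0.247600) = 0.589288
  u ← 0.200000 + 0.2·0.589288 = 0.317858
t=0.200000, u=0.317858:
  k1 = f(0.200000, 0.317858) = 0.756501
  k2 = f(0.300000, 0.393508) = 0.936548
  u ← 0.317858 + 0.2·0.936548 = 0.505167
u(0.4) ≈ 0.5052

0.5052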